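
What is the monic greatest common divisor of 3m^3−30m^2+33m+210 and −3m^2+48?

1

Apply the Euclidean algorithm:
  3m^3−30m^2+33m+210 = (−m+10)(−3m^2+48) + (81m−270)
  −3m^2+48 = (−(1/27)m−10/81)(81m−270) + (44/3)
  81m−270 = ((243/44)m−405/22)(44/3) + (0)
The last nonzero remainder is the constant 44/3, so the polynomials are coprime and gcd = 1.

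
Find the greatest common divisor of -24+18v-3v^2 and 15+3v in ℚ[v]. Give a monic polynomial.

By polynomial division,
  -3v^2+18v-24 = (-v+11)(3v+15) + (-189)
  3v+15 = (-(1/63)v-5/63)(-189) + (0)
The last nonzero remainder is the constant -189, so the polynomials are coprime and gcd = 1.

1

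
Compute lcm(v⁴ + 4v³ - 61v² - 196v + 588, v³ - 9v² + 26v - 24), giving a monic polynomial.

Repeated division with remainder:
  v⁴ + 4v³ - 61v² - 196v + 588 = (v + 13)(v³ - 9v² + 26v - 24) + (30v² - 510v + 900)
  v³ - 9v² + 26v - 24 = ((1/30)v + 4/15)(30v² - 510v + 900) + (132v - 264)
  30v² - 510v + 900 = ((5/22)v - 75/22)(132v - 264) + (0)
Last nonzero remainder: 132v - 264. Dividing through by 132 gives the monic gcd v - 2.
Then lcm(f, g) = f·g / gcd(f, g); expanding and making the result monic gives the answer.

v⁶ - 3v⁵ - 77v⁴ + 279v³ + 1228v² - 6468v + 7056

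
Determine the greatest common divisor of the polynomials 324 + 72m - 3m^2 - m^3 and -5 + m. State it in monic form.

1

Euclidean algorithm in ℚ[m]:
  -m^3 - 3m^2 + 72m + 324 = (-m^2 - 8m + 32)(m - 5) + (484)
  m - 5 = ((1/484)m - 5/484)(484) + (0)
The last nonzero remainder is the constant 484, so the polynomials are coprime and gcd = 1.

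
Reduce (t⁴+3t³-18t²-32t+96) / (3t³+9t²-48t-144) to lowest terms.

Repeated division with remainder:
  t⁴+3t³-18t²-32t+96 = ((1/3)t)(3t³+9t²-48t-144) + (-2t²+16t+96)
  3t³+9t²-48t-144 = (-(3/2)t-33/2)(-2t²+16t+96) + (360t+1440)
  -2t²+16t+96 = (-(1/180)t+1/15)(360t+1440) + (0)
Last nonzero remainder: 360t+1440. Dividing through by 360 gives the monic gcd t+4.
Cancel t+4 from numerator and denominator to get the reduced form.

(t³-t²-14t+24)/(3t²-3t-36)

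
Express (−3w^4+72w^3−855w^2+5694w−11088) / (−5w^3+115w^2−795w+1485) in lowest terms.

(3w^2−30w+336)/(5w−45)

Repeated division with remainder:
  −3w^4+72w^3−855w^2+5694w−11088 = ((3/5)w−3/5)(−5w^3+115w^2−795w+1485) + (−309w^2+4326w−10197)
  −5w^3+115w^2−795w+1485 = ((5/309)w−15/103)(−309w^2+4326w−10197) + (0)
Last nonzero remainder: −309w^2+4326w−10197. Dividing through by −309 gives the monic gcd w^2−14w+33.
Cancel w^2−14w+33 from numerator and denominator to get the reduced form.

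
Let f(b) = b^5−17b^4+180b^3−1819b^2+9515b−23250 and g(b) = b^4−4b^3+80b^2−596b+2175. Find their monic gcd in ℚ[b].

Apply the Euclidean algorithm:
  b^5−17b^4+180b^3−1819b^2+9515b−23250 = (b−13)(b^4−4b^3+80b^2−596b+2175) + (48b^3−183b^2−408b+5025)
  b^4−4b^3+80b^2−596b+2175 = ((1/48)b−1/256)(48b^3−183b^2−408b+5025) + ((22473/256)b^2−(22473/32)b+561825/256)
  48b^3−183b^2−408b+5025 = ((4096/7491)b+17152/7491)((22473/256)b^2−(22473/32)b+561825/256) + (0)
Last nonzero remainder: (22473/256)b^2−(22473/32)b+561825/256. Dividing through by 22473/256 gives the monic gcd b^2−8b+25.

b^2−8b+25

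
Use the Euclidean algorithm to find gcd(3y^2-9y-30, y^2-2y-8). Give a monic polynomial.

By polynomial division,
  3y^2-9y-30 = (3)(y^2-2y-8) + (-3y-6)
  y^2-2y-8 = (-(1/3)y+4/3)(-3y-6) + (0)
Last nonzero remainder: -3y-6. Dividing through by -3 gives the monic gcd y+2.

y+2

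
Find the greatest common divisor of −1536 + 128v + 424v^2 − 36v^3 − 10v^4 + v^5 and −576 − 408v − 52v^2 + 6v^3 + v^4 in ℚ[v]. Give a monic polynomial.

Repeated division with remainder:
  v^5 − 10v^4 − 36v^3 + 424v^2 + 128v − 1536 = (v − 16)(v^4 + 6v^3 − 52v^2 − 408v − 576) + (112v^3 − 5824v − 10752)
  v^4 + 6v^3 − 52v^2 − 408v − 576 = ((1/112)v + 3/56)(112v^3 − 5824v − 10752) + (0)
Last nonzero remainder: 112v^3 − 5824v − 10752. Dividing through by 112 gives the monic gcd v^3 − 52v − 96.

−96 − 52v + v^3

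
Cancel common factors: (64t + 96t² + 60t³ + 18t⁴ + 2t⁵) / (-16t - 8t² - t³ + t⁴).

(16 + 12t + 2t²)/(-4 + t)

Apply the Euclidean algorithm:
  2t⁵ + 18t⁴ + 60t³ + 96t² + 64t = (2t + 20)(t⁴ - t³ - 8t² - 16t) + (96t³ + 288t² + 384t)
  t⁴ - t³ - 8t² - 16t = ((1/96)t - 1/24)(96t³ + 288t² + 384t) + (0)
Last nonzero remainder: 96t³ + 288t² + 384t. Dividing through by 96 gives the monic gcd t³ + 3t² + 4t.
Cancel t³ + 3t² + 4t from numerator and denominator to get the reduced form.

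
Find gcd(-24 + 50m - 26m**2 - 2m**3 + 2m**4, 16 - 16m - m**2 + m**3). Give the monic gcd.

By polynomial division,
  2m**4 - 2m**3 - 26m**2 + 50m - 24 = (2m)(m**3 - m**2 - 16m + 16) + (6m**2 + 18m - 24)
  m**3 - m**2 - 16m + 16 = ((1/6)m - 2/3)(6m**2 + 18m - 24) + (0)
Last nonzero remainder: 6m**2 + 18m - 24. Dividing through by 6 gives the monic gcd m**2 + 3m - 4.

-4 + 3m + m**2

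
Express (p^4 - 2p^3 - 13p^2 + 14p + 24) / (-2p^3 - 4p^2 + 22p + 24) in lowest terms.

By polynomial division,
  p^4 - 2p^3 - 13p^2 + 14p + 24 = (-(1/2)p + 2)(-2p^3 - 4p^2 + 22p + 24) + (6p^2 - 18p - 24)
  -2p^3 - 4p^2 + 22p + 24 = (-(1/3)p - 5/3)(6p^2 - 18p - 24) + (-16p - 16)
  6p^2 - 18p - 24 = (-(3/8)p + 3/2)(-16p - 16) + (0)
Last nonzero remainder: -16p - 16. Dividing through by -16 gives the monic gcd p + 1.
Cancel p + 1 from numerator and denominator to get the reduced form.

(-p^3 + 3p^2 + 10p - 24)/(2p^2 + 2p - 24)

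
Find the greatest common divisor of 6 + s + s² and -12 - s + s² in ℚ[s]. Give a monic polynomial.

By polynomial division,
  s² + s + 6 = (s² - s - 12) + (2s + 18)
  s² - s - 12 = ((1/2)s - 5)(2s + 18) + (78)
  2s + 18 = ((1/39)s + 3/13)(78) + (0)
The last nonzero remainder is the constant 78, so the polynomials are coprime and gcd = 1.

1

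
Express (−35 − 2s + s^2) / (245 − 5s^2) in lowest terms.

(−5 − s)/(35 + 5s)

Apply the Euclidean algorithm:
  s^2 − 2s − 35 = (−1/5)(−5s^2 + 245) + (−2s + 14)
  −5s^2 + 245 = ((5/2)s + 35/2)(−2s + 14) + (0)
Last nonzero remainder: −2s + 14. Dividing through by −2 gives the monic gcd s − 7.
Cancel s − 7 from numerator and denominator to get the reduced form.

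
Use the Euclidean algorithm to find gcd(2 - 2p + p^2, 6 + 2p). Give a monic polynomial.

By polynomial division,
  p^2 - 2p + 2 = ((1/2)p - 5/2)(2p + 6) + (17)
  2p + 6 = ((2/17)p + 6/17)(17) + (0)
The last nonzero remainder is the constant 17, so the polynomials are coprime and gcd = 1.

1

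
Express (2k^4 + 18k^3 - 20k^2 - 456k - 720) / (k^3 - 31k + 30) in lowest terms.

Euclidean algorithm in ℚ[k]:
  2k^4 + 18k^3 - 20k^2 - 456k - 720 = (2k + 18)(k^3 - 31k + 30) + (42k^2 + 42k - 1260)
  k^3 - 31k + 30 = ((1/42)k - 1/42)(42k^2 + 42k - 1260) + (0)
Last nonzero remainder: 42k^2 + 42k - 1260. Dividing through by 42 gives the monic gcd k^2 + k - 30.
Cancel k^2 + k - 30 from numerator and denominator to get the reduced form.

(2k^2 + 16k + 24)/(k - 1)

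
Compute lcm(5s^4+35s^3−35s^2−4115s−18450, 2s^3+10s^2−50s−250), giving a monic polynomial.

s^6+7s^5−32s^4−998s^3−3515s^2+20575s+92250

Apply the Euclidean algorithm:
  5s^4+35s^3−35s^2−4115s−18450 = ((5/2)s+5)(2s^3+10s^2−50s−250) + (40s^2−3240s−17200)
  2s^3+10s^2−50s−250 = ((1/20)s+43/10)(40s^2−3240s−17200) + (14742s+73710)
  40s^2−3240s−17200 = ((20/7371)s−1720/7371)(14742s+73710) + (0)
Last nonzero remainder: 14742s+73710. Dividing through by 14742 gives the monic gcd s+5.
Then lcm(f, g) = f·g / gcd(f, g); expanding and making the result monic gives the answer.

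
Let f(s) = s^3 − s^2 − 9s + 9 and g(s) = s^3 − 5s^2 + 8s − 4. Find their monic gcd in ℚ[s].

s − 1

By polynomial division,
  s^3 − s^2 − 9s + 9 = (s^3 − 5s^2 + 8s − 4) + (4s^2 − 17s + 13)
  s^3 − 5s^2 + 8s − 4 = ((1/4)s − 3/16)(4s^2 − 17s + 13) + ((25/16)s − 25/16)
  4s^2 − 17s + 13 = ((64/25)s − 208/25)((25/16)s − 25/16) + (0)
Last nonzero remainder: (25/16)s − 25/16. Dividing through by 25/16 gives the monic gcd s − 1.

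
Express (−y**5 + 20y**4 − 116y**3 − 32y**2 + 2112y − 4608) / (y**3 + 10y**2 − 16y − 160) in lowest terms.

(−y**3 + 20y**2 − 132y + 288)/(y + 10)

By polynomial division,
  −y**5 + 20y**4 − 116y**3 − 32y**2 + 2112y − 4608 = (−y**2 + 30y − 432)(y**3 + 10y**2 − 16y − 160) + (4608y**2 − 73728)
  y**3 + 10y**2 − 16y − 160 = ((1/4608)y + 5/2304)(4608y**2 − 73728) + (0)
Last nonzero remainder: 4608y**2 − 73728. Dividing through by 4608 gives the monic gcd y**2 − 16.
Cancel y**2 − 16 from numerator and denominator to get the reduced form.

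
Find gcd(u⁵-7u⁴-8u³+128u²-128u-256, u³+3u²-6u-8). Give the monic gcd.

Euclidean algorithm in ℚ[u]:
  u⁵-7u⁴-8u³+128u²-128u-256 = (u²-10u+28)(u³+3u²-6u-8) + (-8u²-40u-32)
  u³+3u²-6u-8 = (-(1/8)u+1/4)(-8u²-40u-32) + (0)
Last nonzero remainder: -8u²-40u-32. Dividing through by -8 gives the monic gcd u²+5u+4.

u²+5u+4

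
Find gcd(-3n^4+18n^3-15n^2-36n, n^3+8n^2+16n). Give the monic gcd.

n

By polynomial division,
  -3n^4+18n^3-15n^2-36n = (-3n+42)(n^3+8n^2+16n) + (-303n^2-708n)
  n^3+8n^2+16n = (-(1/303)n-572/30603)(-303n^2-708n) + ((28224/10201)n)
  -303n^2-708n = (-(1030301/9408)n-601859/2352)((28224/10201)n) + (0)
Last nonzero remainder: (28224/10201)n. Dividing through by 28224/10201 gives the monic gcd n.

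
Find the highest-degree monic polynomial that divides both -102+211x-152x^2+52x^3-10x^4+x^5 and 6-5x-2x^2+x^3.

3-4x+x^2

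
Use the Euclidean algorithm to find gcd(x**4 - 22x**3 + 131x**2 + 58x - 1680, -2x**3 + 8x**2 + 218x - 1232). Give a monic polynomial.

x**2 - 15x + 56

Repeated division with remainder:
  x**4 - 22x**3 + 131x**2 + 58x - 1680 = (-(1/2)x + 9)(-2x**3 + 8x**2 + 218x - 1232) + (168x**2 - 2520x + 9408)
  -2x**3 + 8x**2 + 218x - 1232 = (-(1/84)x - 11/84)(168x**2 - 2520x + 9408) + (0)
Last nonzero remainder: 168x**2 - 2520x + 9408. Dividing through by 168 gives the monic gcd x**2 - 15x + 56.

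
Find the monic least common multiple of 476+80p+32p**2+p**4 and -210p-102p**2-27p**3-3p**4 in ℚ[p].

Euclidean algorithm in ℚ[p]:
  p**4+32p**2+80p+476 = (-1/3)(-3p**4-27p**3-102p**2-210p) + (-9p**3-2p**2+10p+476)
  -3p**4-27p**3-102p**2-210p = ((1/3)p+79/27)(-9p**3-2p**2+10p+476) + (-(2686/27)p**2-(10744/27)p-37604/27)
  -9p**3-2p**2+10p+476 = ((243/2686)p-27/79)(-(2686/27)p**2-(10744/27)p-37604/27) + (0)
Last nonzero remainder: -(2686/27)p**2-(10744/27)p-37604/27. Dividing through by -2686/27 gives the monic gcd p**2+4p+14.
Then lcm(f, g) = f·g / gcd(f, g); expanding and making the result monic gives the answer.

2380p+876p**2+240p**3+32p**4+5p**5+p**6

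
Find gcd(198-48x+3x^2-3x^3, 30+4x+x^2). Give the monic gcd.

1

Repeated division with remainder:
  -3x^3+3x^2-48x+198 = (-3x+15)(x^2+4x+30) + (-18x-252)
  x^2+4x+30 = (-(1/18)x+5/9)(-18x-252) + (170)
  -18x-252 = (-(9/85)x-126/85)(170) + (0)
The last nonzero remainder is the constant 170, so the polynomials are coprime and gcd = 1.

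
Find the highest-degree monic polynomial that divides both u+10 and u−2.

Apply the Euclidean algorithm:
  u+10 = (u−2) + (12)
  u−2 = ((1/12)u−1/6)(12) + (0)
The last nonzero remainder is the constant 12, so the polynomials are coprime and gcd = 1.

1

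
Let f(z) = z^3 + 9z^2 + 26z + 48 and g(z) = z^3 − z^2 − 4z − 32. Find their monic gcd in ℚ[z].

Repeated division with remainder:
  z^3 + 9z^2 + 26z + 48 = (z^3 − z^2 − 4z − 32) + (10z^2 + 30z + 80)
  z^3 − z^2 − 4z − 32 = ((1/10)z − 2/5)(10z^2 + 30z + 80) + (0)
Last nonzero remainder: 10z^2 + 30z + 80. Dividing through by 10 gives the monic gcd z^2 + 3z + 8.

z^2 + 3z + 8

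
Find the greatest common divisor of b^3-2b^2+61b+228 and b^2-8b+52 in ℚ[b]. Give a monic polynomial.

1

Repeated division with remainder:
  b^3-2b^2+61b+228 = (b+6)(b^2-8b+52) + (57b-84)
  b^2-8b+52 = ((1/57)b-124/1083)(57b-84) + (15300/361)
  57b-84 = ((6859/5100)b-2527/1275)(15300/361) + (0)
The last nonzero remainder is the constant 15300/361, so the polynomials are coprime and gcd = 1.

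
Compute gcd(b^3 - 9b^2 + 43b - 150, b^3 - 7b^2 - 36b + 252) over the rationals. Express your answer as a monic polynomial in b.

Repeated division with remainder:
  b^3 - 9b^2 + 43b - 150 = (b^3 - 7b^2 - 36b + 252) + (-2b^2 + 79b - 402)
  b^3 - 7b^2 - 36b + 252 = (-(1/2)b - 65/4)(-2b^2 + 79b - 402) + ((4187/4)b - 12561/2)
  -2b^2 + 79b - 402 = (-(8/4187)b + 268/4187)((4187/4)b - 12561/2) + (0)
Last nonzero remainder: (4187/4)b - 12561/2. Dividing through by 4187/4 gives the monic gcd b - 6.

b - 6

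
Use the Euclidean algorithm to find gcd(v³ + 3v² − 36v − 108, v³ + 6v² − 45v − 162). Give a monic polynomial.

Repeated division with remainder:
  v³ + 3v² − 36v − 108 = (v³ + 6v² − 45v − 162) + (−3v² + 9v + 54)
  v³ + 6v² − 45v − 162 = (−(1/3)v − 3)(−3v² + 9v + 54) + (0)
Last nonzero remainder: −3v² + 9v + 54. Dividing through by −3 gives the monic gcd v² − 3v − 18.

v² − 3v − 18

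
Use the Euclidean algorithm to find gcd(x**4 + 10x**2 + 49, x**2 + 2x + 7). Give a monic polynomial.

Euclidean algorithm in ℚ[x]:
  x**4 + 10x**2 + 49 = (x**2 - 2x + 7)(x**2 + 2x + 7) + (0)
The last nonzero remainder x**2 + 2x + 7 is already monic.

x**2 + 2x + 7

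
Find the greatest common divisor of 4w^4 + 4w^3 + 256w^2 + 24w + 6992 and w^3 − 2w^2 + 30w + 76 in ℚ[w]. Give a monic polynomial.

w^2 − 4w + 38

Euclidean algorithm in ℚ[w]:
  4w^4 + 4w^3 + 256w^2 + 24w + 6992 = (4w + 12)(w^3 − 2w^2 + 30w + 76) + (160w^2 − 640w + 6080)
  w^3 − 2w^2 + 30w + 76 = ((1/160)w + 1/80)(160w^2 − 640w + 6080) + (0)
Last nonzero remainder: 160w^2 − 640w + 6080. Dividing through by 160 gives the monic gcd w^2 − 4w + 38.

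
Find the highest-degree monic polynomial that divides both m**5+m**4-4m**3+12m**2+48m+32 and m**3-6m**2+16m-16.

Euclidean algorithm in ℚ[m]:
  m**5+m**4-4m**3+12m**2+48m+32 = (m**2+7m+22)(m**3-6m**2+16m-16) + (48m**2-192m+384)
  m**3-6m**2+16m-16 = ((1/48)m-1/24)(48m**2-192m+384) + (0)
Last nonzero remainder: 48m**2-192m+384. Dividing through by 48 gives the monic gcd m**2-4m+8.

m**2-4m+8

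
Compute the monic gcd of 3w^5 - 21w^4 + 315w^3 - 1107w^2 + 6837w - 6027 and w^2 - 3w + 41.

w^2 - 3w + 41

Euclidean algorithm in ℚ[w]:
  3w^5 - 21w^4 + 315w^3 - 1107w^2 + 6837w - 6027 = (3w^3 - 12w^2 + 156w - 147)(w^2 - 3w + 41) + (0)
The last nonzero remainder w^2 - 3w + 41 is already monic.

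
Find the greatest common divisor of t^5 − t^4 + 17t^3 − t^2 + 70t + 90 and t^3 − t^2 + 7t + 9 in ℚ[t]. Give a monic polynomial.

t^3 − t^2 + 7t + 9

Repeated division with remainder:
  t^5 − t^4 + 17t^3 − t^2 + 70t + 90 = (t^2 + 10)(t^3 − t^2 + 7t + 9) + (0)
The last nonzero remainder t^3 − t^2 + 7t + 9 is already monic.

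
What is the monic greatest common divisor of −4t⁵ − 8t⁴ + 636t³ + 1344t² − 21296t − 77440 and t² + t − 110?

By polynomial division,
  −4t⁵ − 8t⁴ + 636t³ + 1344t² − 21296t − 77440 = (−4t³ − 4t² + 200t + 704)(t² + t − 110) + (0)
The last nonzero remainder t² + t − 110 is already monic.

t² + t − 110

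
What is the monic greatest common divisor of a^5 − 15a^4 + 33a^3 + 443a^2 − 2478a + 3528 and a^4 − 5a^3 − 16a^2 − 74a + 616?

a^2 − 11a + 28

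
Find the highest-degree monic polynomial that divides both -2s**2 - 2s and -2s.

By polynomial division,
  -2s**2 - 2s = (s + 1)(-2s) + (0)
Last nonzero remainder: -2s. Dividing through by -2 gives the monic gcd s.

s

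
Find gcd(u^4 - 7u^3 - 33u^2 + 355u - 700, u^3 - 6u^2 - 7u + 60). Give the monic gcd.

Euclidean algorithm in ℚ[u]:
  u^4 - 7u^3 - 33u^2 + 355u - 700 = (u - 1)(u^3 - 6u^2 - 7u + 60) + (-32u^2 + 288u - 640)
  u^3 - 6u^2 - 7u + 60 = (-(1/32)u - 3/32)(-32u^2 + 288u - 640) + (0)
Last nonzero remainder: -32u^2 + 288u - 640. Dividing through by -32 gives the monic gcd u^2 - 9u + 20.

u^2 - 9u + 20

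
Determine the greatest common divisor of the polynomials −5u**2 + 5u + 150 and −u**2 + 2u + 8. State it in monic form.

1

Apply the Euclidean algorithm:
  −5u**2 + 5u + 150 = (5)(−u**2 + 2u + 8) + (−5u + 110)
  −u**2 + 2u + 8 = ((1/5)u + 4)(−5u + 110) + (−432)
  −5u + 110 = ((5/432)u − 55/216)(−432) + (0)
The last nonzero remainder is the constant −432, so the polynomials are coprime and gcd = 1.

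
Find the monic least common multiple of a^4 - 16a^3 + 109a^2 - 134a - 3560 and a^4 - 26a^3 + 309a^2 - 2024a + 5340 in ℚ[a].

By polynomial division,
  a^4 - 16a^3 + 109a^2 - 134a - 3560 = (a^4 - 26a^3 + 309a^2 - 2024a + 5340) + (10a^3 - 200a^2 + 1890a - 8900)
  a^4 - 26a^3 + 309a^2 - 2024a + 5340 = ((1/10)a - 3/5)(10a^3 - 200a^2 + 1890a - 8900) + (0)
Last nonzero remainder: 10a^3 - 200a^2 + 1890a - 8900. Dividing through by 10 gives the monic gcd a^3 - 20a^2 + 189a - 890.
Then lcm(f, g) = f·g / gcd(f, g); expanding and making the result monic gives the answer.

a^5 - 22a^4 + 205a^3 - 788a^2 - 2756a + 21360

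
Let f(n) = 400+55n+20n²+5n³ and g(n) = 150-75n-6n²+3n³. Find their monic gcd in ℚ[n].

5+n

Euclidean algorithm in ℚ[n]:
  5n³+20n²+55n+400 = (5/3)(3n³-6n²-75n+150) + (30n²+180n+150)
  3n³-6n²-75n+150 = ((1/10)n-4/5)(30n²+180n+150) + (54n+270)
  30n²+180n+150 = ((5/9)n+5/9)(54n+270) + (0)
Last nonzero remainder: 54n+270. Dividing through by 54 gives the monic gcd n+5.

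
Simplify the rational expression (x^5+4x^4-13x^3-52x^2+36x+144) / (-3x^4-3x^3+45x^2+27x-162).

(-x^2-6x-8)/(3x+9)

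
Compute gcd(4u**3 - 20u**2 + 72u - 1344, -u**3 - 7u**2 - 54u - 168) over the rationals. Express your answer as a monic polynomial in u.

u**2 + 3u + 42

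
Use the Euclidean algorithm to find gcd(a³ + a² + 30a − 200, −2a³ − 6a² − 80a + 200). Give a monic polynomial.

Euclidean algorithm in ℚ[a]:
  a³ + a² + 30a − 200 = (−1/2)(−2a³ − 6a² − 80a + 200) + (−2a² − 10a − 100)
  −2a³ − 6a² − 80a + 200 = (a − 2)(−2a² − 10a − 100) + (0)
Last nonzero remainder: −2a² − 10a − 100. Dividing through by −2 gives the monic gcd a² + 5a + 50.

a² + 5a + 50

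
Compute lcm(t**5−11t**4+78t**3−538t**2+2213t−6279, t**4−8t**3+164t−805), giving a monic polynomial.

Apply the Euclidean algorithm:
  t**5−11t**4+78t**3−538t**2+2213t−6279 = (t−3)(t**4−8t**3+164t−805) + (54t**3−702t**2+3510t−8694)
  t**4−8t**3+164t−805 = ((1/54)t+5/54)(54t**3−702t**2+3510t−8694) + (0)
Last nonzero remainder: 54t**3−702t**2+3510t−8694. Dividing through by 54 gives the monic gcd t**3−13t**2+65t−161.
Then lcm(f, g) = f·g / gcd(f, g); expanding and making the result monic gives the answer.

t**6−6t**5+23t**4−148t**3−477t**2+4786t−31395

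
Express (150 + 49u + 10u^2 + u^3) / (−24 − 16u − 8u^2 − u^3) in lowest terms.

(−25 − 4u − u^2)/(4 + 2u + u^2)

Euclidean algorithm in ℚ[u]:
  u^3 + 10u^2 + 49u + 150 = (−1)(−u^3 − 8u^2 − 16u − 24) + (2u^2 + 33u + 126)
  −u^3 − 8u^2 − 16u − 24 = (−(1/2)u + 17/4)(2u^2 + 33u + 126) + (−(373/4)u − 1119/2)
  2u^2 + 33u + 126 = (−(8/373)u − 84/373)(−(373/4)u − 1119/2) + (0)
Last nonzero remainder: −(373/4)u − 1119/2. Dividing through by −373/4 gives the monic gcd u + 6.
Cancel u + 6 from numerator and denominator to get the reduced form.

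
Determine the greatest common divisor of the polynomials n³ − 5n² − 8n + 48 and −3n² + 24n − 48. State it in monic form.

n² − 8n + 16

Apply the Euclidean algorithm:
  n³ − 5n² − 8n + 48 = (−(1/3)n − 1)(−3n² + 24n − 48) + (0)
Last nonzero remainder: −3n² + 24n − 48. Dividing through by −3 gives the monic gcd n² − 8n + 16.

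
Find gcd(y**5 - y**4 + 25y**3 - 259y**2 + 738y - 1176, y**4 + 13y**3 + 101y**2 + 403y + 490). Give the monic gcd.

y**2 + 6y + 49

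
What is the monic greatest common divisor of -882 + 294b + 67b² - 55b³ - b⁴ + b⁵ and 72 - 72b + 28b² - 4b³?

Euclidean algorithm in ℚ[b]:
  b⁵ - b⁴ - 55b³ + 67b² + 294b - 882 = (-(1/4)b² - (3/2)b + 31/4)(-4b³ + 28b² - 72b + 72) + (-240b² + 960b - 1440)
  -4b³ + 28b² - 72b + 72 = ((1/60)b - 1/20)(-240b² + 960b - 1440) + (0)
Last nonzero remainder: -240b² + 960b - 1440. Dividing through by -240 gives the monic gcd b² - 4b + 6.

6 - 4b + b²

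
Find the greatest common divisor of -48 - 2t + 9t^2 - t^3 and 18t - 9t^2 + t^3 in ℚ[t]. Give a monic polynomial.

-3 + t

By polynomial division,
  -t^3 + 9t^2 - 2t - 48 = (-1)(t^3 - 9t^2 + 18t) + (16t - 48)
  t^3 - 9t^2 + 18t = ((1/16)t^2 - (3/8)t)(16t - 48) + (0)
Last nonzero remainder: 16t - 48. Dividing through by 16 gives the monic gcd t - 3.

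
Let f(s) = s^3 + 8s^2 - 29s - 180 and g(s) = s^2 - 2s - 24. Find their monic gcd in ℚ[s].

s + 4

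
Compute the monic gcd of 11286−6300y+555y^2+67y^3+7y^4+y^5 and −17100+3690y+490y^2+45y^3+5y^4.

By polynomial division,
  y^5+7y^4+67y^3+555y^2−6300y+11286 = ((1/5)y−2/5)(5y^4+45y^3+490y^2+3690y−17100) + (−13y^3+13y^2−1404y+4446)
  5y^4+45y^3+490y^2+3690y−17100 = (−(5/13)y−50/13)(−13y^3+13y^2−1404y+4446) + (0)
Last nonzero remainder: −13y^3+13y^2−1404y+4446. Dividing through by −13 gives the monic gcd y^3−y^2+108y−342.

−342+108y−y^2+y^3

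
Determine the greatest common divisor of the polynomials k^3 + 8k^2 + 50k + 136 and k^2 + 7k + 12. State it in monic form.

Repeated division with remainder:
  k^3 + 8k^2 + 50k + 136 = (k + 1)(k^2 + 7k + 12) + (31k + 124)
  k^2 + 7k + 12 = ((1/31)k + 3/31)(31k + 124) + (0)
Last nonzero remainder: 31k + 124. Dividing through by 31 gives the monic gcd k + 4.

k + 4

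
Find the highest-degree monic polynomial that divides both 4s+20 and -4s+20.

By polynomial division,
  4s+20 = (-1)(-4s+20) + (40)
  -4s+20 = (-(1/10)s+1/2)(40) + (0)
The last nonzero remainder is the constant 40, so the polynomials are coprime and gcd = 1.

1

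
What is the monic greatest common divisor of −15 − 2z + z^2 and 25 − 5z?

Apply the Euclidean algorithm:
  z^2 − 2z − 15 = (−(1/5)z − 3/5)(−5z + 25) + (0)
Last nonzero remainder: −5z + 25. Dividing through by −5 gives the monic gcd z − 5.

−5 + z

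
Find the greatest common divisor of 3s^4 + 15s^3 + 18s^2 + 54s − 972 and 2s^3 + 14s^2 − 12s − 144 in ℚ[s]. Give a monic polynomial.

s^2 + 3s − 18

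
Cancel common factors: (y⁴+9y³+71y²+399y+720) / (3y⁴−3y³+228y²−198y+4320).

By polynomial division,
  y⁴+9y³+71y²+399y+720 = (1/3)(3y⁴−3y³+228y²−198y+4320) + (10y³−5y²+465y−720)
  3y⁴−3y³+228y²−198y+4320 = ((3/10)y−3/20)(10y³−5y²+465y−720) + ((351/4)y²+(351/4)y+4212)
  10y³−5y²+465y−720 = ((40/351)y−20/117)((351/4)y²+(351/4)y+4212) + (0)
Last nonzero remainder: (351/4)y²+(351/4)y+4212. Dividing through by 351/4 gives the monic gcd y²+y+48.
Cancel y²+y+48 from numerator and denominator to get the reduced form.

(y²+8y+15)/(3y²−6y+90)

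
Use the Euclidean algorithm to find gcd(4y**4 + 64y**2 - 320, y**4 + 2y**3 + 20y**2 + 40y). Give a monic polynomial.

By polynomial division,
  4y**4 + 64y**2 - 320 = (4)(y**4 + 2y**3 + 20y**2 + 40y) + (-8y**3 - 16y**2 - 160y - 320)
  y**4 + 2y**3 + 20y**2 + 40y = (-(1/8)y)(-8y**3 - 16y**2 - 160y - 320) + (0)
Last nonzero remainder: -8y**3 - 16y**2 - 160y - 320. Dividing through by -8 gives the monic gcd y**3 + 2y**2 + 20y + 40.

y**3 + 2y**2 + 20y + 40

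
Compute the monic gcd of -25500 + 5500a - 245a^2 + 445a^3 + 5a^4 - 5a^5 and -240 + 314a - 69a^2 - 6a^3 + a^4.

30 - 13a + a^2

By polynomial division,
  -5a^5 + 5a^4 + 445a^3 - 245a^2 + 5500a - 25500 = (-5a - 25)(a^4 - 6a^3 - 69a^2 + 314a - 240) + (-50a^3 - 400a^2 + 12150a - 31500)
  a^4 - 6a^3 - 69a^2 + 314a - 240 = (-(1/50)a + 7/25)(-50a^3 - 400a^2 + 12150a - 31500) + (286a^2 - 3718a + 8580)
  -50a^3 - 400a^2 + 12150a - 31500 = (-(25/143)a - 525/143)(286a^2 - 3718a + 8580) + (0)
Last nonzero remainder: 286a^2 - 3718a + 8580. Dividing through by 286 gives the monic gcd a^2 - 13a + 30.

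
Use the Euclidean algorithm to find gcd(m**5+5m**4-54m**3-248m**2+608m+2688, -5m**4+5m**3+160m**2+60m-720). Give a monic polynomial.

m**2-2m-24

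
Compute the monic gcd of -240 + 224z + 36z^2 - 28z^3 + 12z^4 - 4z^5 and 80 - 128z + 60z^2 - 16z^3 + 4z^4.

-10 + 11z - 2z^2 + z^3

Repeated division with remainder:
  -4z^5 + 12z^4 - 28z^3 + 36z^2 + 224z - 240 = (-z - 1)(4z^4 - 16z^3 + 60z^2 - 128z + 80) + (16z^3 - 32z^2 + 176z - 160)
  4z^4 - 16z^3 + 60z^2 - 128z + 80 = ((1/4)z - 1/2)(16z^3 - 32z^2 + 176z - 160) + (0)
Last nonzero remainder: 16z^3 - 32z^2 + 176z - 160. Dividing through by 16 gives the monic gcd z^3 - 2z^2 + 11z - 10.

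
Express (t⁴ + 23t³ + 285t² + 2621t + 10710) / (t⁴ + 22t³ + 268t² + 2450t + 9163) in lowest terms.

Euclidean algorithm in ℚ[t]:
  t⁴ + 23t³ + 285t² + 2621t + 10710 = (t⁴ + 22t³ + 268t² + 2450t + 9163) + (t³ + 17t² + 171t + 1547)
  t⁴ + 22t³ + 268t² + 2450t + 9163 = (t + 5)(t³ + 17t² + 171t + 1547) + (12t² + 48t + 1428)
  t³ + 17t² + 171t + 1547 = ((1/12)t + 13/12)(12t² + 48t + 1428) + (0)
Last nonzero remainder: 12t² + 48t + 1428. Dividing through by 12 gives the monic gcd t² + 4t + 119.
Cancel t² + 4t + 119 from numerator and denominator to get the reduced form.

(t² + 19t + 90)/(t² + 18t + 77)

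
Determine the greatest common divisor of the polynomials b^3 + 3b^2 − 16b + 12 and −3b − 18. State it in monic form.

b + 6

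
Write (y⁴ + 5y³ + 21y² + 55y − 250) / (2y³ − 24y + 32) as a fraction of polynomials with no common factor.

(y³ + 7y² + 35y + 125)/(2y² + 4y − 16)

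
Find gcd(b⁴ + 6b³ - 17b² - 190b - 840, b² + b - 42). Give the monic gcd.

b² + b - 42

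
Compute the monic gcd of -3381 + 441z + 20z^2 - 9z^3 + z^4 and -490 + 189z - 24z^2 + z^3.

Apply the Euclidean algorithm:
  z^4 - 9z^3 + 20z^2 + 441z - 3381 = (z + 15)(z^3 - 24z^2 + 189z - 490) + (191z^2 - 1904z + 3969)
  z^3 - 24z^2 + 189z - 490 = ((1/191)z - 2680/36481)(191z^2 - 1904z + 3969) + ((1034110/36481)z - 7238770/36481)
  191z^2 - 1904z + 3969 = ((6967871/1034110)z - 2954961/147730)((1034110/36481)z - 7238770/36481) + (0)
Last nonzero remainder: (1034110/36481)z - 7238770/36481. Dividing through by 1034110/36481 gives the monic gcd z - 7.

-7 + z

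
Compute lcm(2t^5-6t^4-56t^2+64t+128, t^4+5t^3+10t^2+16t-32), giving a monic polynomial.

t^7-13t^5-16t^4-52t^3+272t^2+64t-256

Repeated division with remainder:
  2t^5-6t^4-56t^2+64t+128 = (2t-16)(t^4+5t^3+10t^2+16t-32) + (60t^3+72t^2+384t-384)
  t^4+5t^3+10t^2+16t-32 = ((1/60)t+19/300)(60t^3+72t^2+384t-384) + (-(24/25)t^2-(48/25)t-192/25)
  60t^3+72t^2+384t-384 = (-(125/2)t+50)(-(24/25)t^2-(48/25)t-192/25) + (0)
Last nonzero remainder: -(24/25)t^2-(48/25)t-192/25. Dividing through by -24/25 gives the monic gcd t^2+2t+8.
Then lcm(f, g) = f·g / gcd(f, g); expanding and making the result monic gives the answer.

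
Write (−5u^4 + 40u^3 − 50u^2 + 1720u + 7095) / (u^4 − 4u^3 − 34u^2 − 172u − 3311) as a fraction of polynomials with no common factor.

(−5u − 15)/(u + 7)

Repeated division with remainder:
  −5u^4 + 40u^3 − 50u^2 + 1720u + 7095 = (−5)(u^4 − 4u^3 − 34u^2 − 172u − 3311) + (20u^3 − 220u^2 + 860u − 9460)
  u^4 − 4u^3 − 34u^2 − 172u − 3311 = ((1/20)u + 7/20)(20u^3 − 220u^2 + 860u − 9460) + (0)
Last nonzero remainder: 20u^3 − 220u^2 + 860u − 9460. Dividing through by 20 gives the monic gcd u^3 − 11u^2 + 43u − 473.
Cancel u^3 − 11u^2 + 43u − 473 from numerator and denominator to get the reduced form.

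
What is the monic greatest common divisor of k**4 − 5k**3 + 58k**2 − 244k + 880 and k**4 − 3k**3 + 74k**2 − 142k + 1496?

Repeated division with remainder:
  k**4 − 5k**3 + 58k**2 − 244k + 880 = (k**4 − 3k**3 + 74k**2 − 142k + 1496) + (−2k**3 − 16k**2 − 102k − 616)
  k**4 − 3k**3 + 74k**2 − 142k + 1496 = (−(1/2)k + 11/2)(−2k**3 − 16k**2 − 102k − 616) + (111k**2 + 111k + 4884)
  −2k**3 − 16k**2 − 102k − 616 = (−(2/111)k − 14/111)(111k**2 + 111k + 4884) + (0)
Last nonzero remainder: 111k**2 + 111k + 4884. Dividing through by 111 gives the monic gcd k**2 + k + 44.

k**2 + k + 44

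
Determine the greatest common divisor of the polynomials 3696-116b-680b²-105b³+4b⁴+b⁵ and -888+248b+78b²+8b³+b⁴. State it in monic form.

Repeated division with remainder:
  b⁵+4b⁴-105b³-680b²-116b+3696 = (b-4)(b⁴+8b³+78b²+248b-888) + (-151b³-616b²+1764b+144)
  b⁴+8b³+78b²+248b-888 = (-(1/151)b-592/22801)(-151b³-616b²+1764b+144) + ((1680170/22801)b²+(6720680/22801)b-20162040/22801)
  -151b³-616b²+1764b+144 = (-(3442951/1680170)b-136806/840085)((1680170/22801)b²+(6720680/22801)b-20162040/22801) + (0)
Last nonzero remainder: (1680170/22801)b²+(6720680/22801)b-20162040/22801. Dividing through by 1680170/22801 gives the monic gcd b²+4b-12.

-12+4b+b²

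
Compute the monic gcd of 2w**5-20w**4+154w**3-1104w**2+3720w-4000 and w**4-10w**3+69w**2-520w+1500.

w**3-4w**2+45w-250

By polynomial division,
  2w**5-20w**4+154w**3-1104w**2+3720w-4000 = (2w)(w**4-10w**3+69w**2-520w+1500) + (16w**3-64w**2+720w-4000)
  w**4-10w**3+69w**2-520w+1500 = ((1/16)w-3/8)(16w**3-64w**2+720w-4000) + (0)
Last nonzero remainder: 16w**3-64w**2+720w-4000. Dividing through by 16 gives the monic gcd w**3-4w**2+45w-250.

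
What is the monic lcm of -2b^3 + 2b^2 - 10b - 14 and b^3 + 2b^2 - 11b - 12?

b^5 - 8b^3 + 24b^2 - 53b - 84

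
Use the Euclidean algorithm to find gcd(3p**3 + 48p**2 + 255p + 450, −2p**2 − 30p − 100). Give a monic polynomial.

p + 5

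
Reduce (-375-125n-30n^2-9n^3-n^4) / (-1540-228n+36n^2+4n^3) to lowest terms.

By polynomial division,
  -n^4-9n^3-30n^2-125n-375 = (-(1/4)n)(4n^3+36n^2-228n-1540) + (-87n^2-510n-375)
  4n^3+36n^2-228n-1540 = (-(4/87)n-364/2523)(-87n^2-510n-375) + (-(268128/841)n-1340640/841)
  -87n^2-510n-375 = ((24389/89376)n+21025/89376)(-(268128/841)n-1340640/841) + (0)
Last nonzero remainder: -(268128/841)n-1340640/841. Dividing through by -268128/841 gives the monic gcd n+5.
Cancel n+5 from numerator and denominator to get the reduced form.

(-75-10n-4n^2-n^3)/(-308+16n+4n^2)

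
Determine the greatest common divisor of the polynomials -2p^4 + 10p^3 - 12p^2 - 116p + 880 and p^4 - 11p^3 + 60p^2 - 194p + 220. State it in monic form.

Repeated division with remainder:
  -2p^4 + 10p^3 - 12p^2 - 116p + 880 = (-2)(p^4 - 11p^3 + 60p^2 - 194p + 220) + (-12p^3 + 108p^2 - 504p + 1320)
  p^4 - 11p^3 + 60p^2 - 194p + 220 = (-(1/12)p + 1/6)(-12p^3 + 108p^2 - 504p + 1320) + (0)
Last nonzero remainder: -12p^3 + 108p^2 - 504p + 1320. Dividing through by -12 gives the monic gcd p^3 - 9p^2 + 42p - 110.

p^3 - 9p^2 + 42p - 110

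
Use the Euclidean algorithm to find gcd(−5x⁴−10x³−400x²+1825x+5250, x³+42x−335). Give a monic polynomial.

x−5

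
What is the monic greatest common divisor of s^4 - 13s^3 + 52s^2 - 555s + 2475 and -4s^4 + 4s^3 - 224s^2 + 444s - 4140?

Euclidean algorithm in ℚ[s]:
  s^4 - 13s^3 + 52s^2 - 555s + 2475 = (-1/4)(-4s^4 + 4s^3 - 224s^2 + 444s - 4140) + (-12s^3 - 4s^2 - 444s + 1440)
  -4s^4 + 4s^3 - 224s^2 + 444s - 4140 = ((1/3)s - 4/9)(-12s^3 - 4s^2 - 444s + 1440) + (-(700/9)s^2 - (700/3)s - 3500)
  -12s^3 - 4s^2 - 444s + 1440 = ((27/175)s - 72/175)(-(700/9)s^2 - (700/3)s - 3500) + (0)
Last nonzero remainder: -(700/9)s^2 - (700/3)s - 3500. Dividing through by -700/9 gives the monic gcd s^2 + 3s + 45.

s^2 + 3s + 45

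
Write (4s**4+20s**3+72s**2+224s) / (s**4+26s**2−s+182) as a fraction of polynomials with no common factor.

(4s**2+16s)/(s**2−s+13)

By polynomial division,
  4s**4+20s**3+72s**2+224s = (4)(s**4+26s**2−s+182) + (20s**3−32s**2+228s−728)
  s**4+26s**2−s+182 = ((1/20)s+2/25)(20s**3−32s**2+228s−728) + ((429/25)s**2+(429/25)s+6006/25)
  20s**3−32s**2+228s−728 = ((500/429)s−100/33)((429/25)s**2+(429/25)s+6006/25) + (0)
Last nonzero remainder: (429/25)s**2+(429/25)s+6006/25. Dividing through by 429/25 gives the monic gcd s**2+s+14.
Cancel s**2+s+14 from numerator and denominator to get the reduced form.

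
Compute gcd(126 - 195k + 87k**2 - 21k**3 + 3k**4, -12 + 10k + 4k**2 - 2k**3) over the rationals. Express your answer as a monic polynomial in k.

3 - 4k + k**2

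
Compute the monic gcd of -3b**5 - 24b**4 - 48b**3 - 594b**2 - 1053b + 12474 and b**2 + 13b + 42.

b**2 + 13b + 42

Repeated division with remainder:
  -3b**5 - 24b**4 - 48b**3 - 594b**2 - 1053b + 12474 = (-3b**3 + 15b**2 - 117b + 297)(b**2 + 13b + 42) + (0)
The last nonzero remainder b**2 + 13b + 42 is already monic.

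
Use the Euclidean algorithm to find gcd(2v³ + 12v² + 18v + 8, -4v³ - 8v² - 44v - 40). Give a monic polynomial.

Euclidean algorithm in ℚ[v]:
  2v³ + 12v² + 18v + 8 = (-1/2)(-4v³ - 8v² - 44v - 40) + (8v² - 4v - 12)
  -4v³ - 8v² - 44v - 40 = (-(1/2)v - 5/4)(8v² - 4v - 12) + (-55v - 55)
  8v² - 4v - 12 = (-(8/55)v + 12/55)(-55v - 55) + (0)
Last nonzero remainder: -55v - 55. Dividing through by -55 gives the monic gcd v + 1.

v + 1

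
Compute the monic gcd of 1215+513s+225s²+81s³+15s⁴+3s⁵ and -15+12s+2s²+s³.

15+3s+s²

Euclidean algorithm in ℚ[s]:
  3s⁵+15s⁴+81s³+225s²+513s+1215 = (3s²+9s+27)(s³+2s²+12s-15) + (108s²+324s+1620)
  s³+2s²+12s-15 = ((1/108)s-1/108)(108s²+324s+1620) + (0)
Last nonzero remainder: 108s²+324s+1620. Dividing through by 108 gives the monic gcd s²+3s+15.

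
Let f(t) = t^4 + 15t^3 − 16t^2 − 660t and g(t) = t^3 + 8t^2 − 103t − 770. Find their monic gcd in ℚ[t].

Apply the Euclidean algorithm:
  t^4 + 15t^3 − 16t^2 − 660t = (t + 7)(t^3 + 8t^2 − 103t − 770) + (31t^2 + 831t + 5390)
  t^3 + 8t^2 − 103t − 770 = ((1/31)t − 583/961)(31t^2 + 831t + 5390) + ((218400/961)t + 2402400/961)
  31t^2 + 831t + 5390 = ((29791/218400)t + 6727/3120)((218400/961)t + 2402400/961) + (0)
Last nonzero remainder: (218400/961)t + 2402400/961. Dividing through by 218400/961 gives the monic gcd t + 11.

t + 11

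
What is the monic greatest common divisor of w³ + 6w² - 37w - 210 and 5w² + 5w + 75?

Apply the Euclidean algorithm:
  w³ + 6w² - 37w - 210 = ((1/5)w + 1)(5w² + 5w + 75) + (-57w - 285)
  5w² + 5w + 75 = (-(5/57)w + 20/57)(-57w - 285) + (175)
  -57w - 285 = (-(57/175)w - 57/35)(175) + (0)
The last nonzero remainder is the constant 175, so the polynomials are coprime and gcd = 1.

1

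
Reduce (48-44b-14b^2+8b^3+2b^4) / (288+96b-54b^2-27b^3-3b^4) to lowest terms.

(2-2b)/(12+3b)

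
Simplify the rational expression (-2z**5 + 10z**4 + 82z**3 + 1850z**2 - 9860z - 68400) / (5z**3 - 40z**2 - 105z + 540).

(-2z**3 + 10z + 1900)/(5z - 15)

Repeated division with remainder:
  -2z**5 + 10z**4 + 82z**3 + 1850z**2 - 9860z - 68400 = (-(2/5)z**2 - (6/5)z - 8/5)(5z**3 - 40z**2 - 105z + 540) + (1876z**2 - 9380z - 67536)
  5z**3 - 40z**2 - 105z + 540 = ((5/1876)z - 15/1876)(1876z**2 - 9380z - 67536) + (0)
Last nonzero remainder: 1876z**2 - 9380z - 67536. Dividing through by 1876 gives the monic gcd z**2 - 5z - 36.
Cancel z**2 - 5z - 36 from numerator and denominator to get the reduced form.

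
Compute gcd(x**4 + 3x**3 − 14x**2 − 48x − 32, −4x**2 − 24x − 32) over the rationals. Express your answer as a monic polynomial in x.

Apply the Euclidean algorithm:
  x**4 + 3x**3 − 14x**2 − 48x − 32 = (−(1/4)x**2 + (3/4)x + 1)(−4x**2 − 24x − 32) + (0)
Last nonzero remainder: −4x**2 − 24x − 32. Dividing through by −4 gives the monic gcd x**2 + 6x + 8.

x**2 + 6x + 8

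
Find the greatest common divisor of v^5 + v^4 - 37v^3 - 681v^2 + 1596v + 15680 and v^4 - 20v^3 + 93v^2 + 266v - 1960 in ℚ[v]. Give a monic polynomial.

v^3 - 10v^2 - 7v + 196

Euclidean algorithm in ℚ[v]:
  v^5 + v^4 - 37v^3 - 681v^2 + 1596v + 15680 = (v + 21)(v^4 - 20v^3 + 93v^2 + 266v - 1960) + (290v^3 - 2900v^2 - 2030v + 56840)
  v^4 - 20v^3 + 93v^2 + 266v - 1960 = ((1/290)v - 1/29)(290v^3 - 2900v^2 - 2030v + 56840) + (0)
Last nonzero remainder: 290v^3 - 2900v^2 - 2030v + 56840. Dividing through by 290 gives the monic gcd v^3 - 10v^2 - 7v + 196.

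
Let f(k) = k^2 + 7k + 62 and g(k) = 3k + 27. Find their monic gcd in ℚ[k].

Repeated division with remainder:
  k^2 + 7k + 62 = ((1/3)k - 2/3)(3k + 27) + (80)
  3k + 27 = ((3/80)k + 27/80)(80) + (0)
The last nonzero remainder is the constant 80, so the polynomials are coprime and gcd = 1.

1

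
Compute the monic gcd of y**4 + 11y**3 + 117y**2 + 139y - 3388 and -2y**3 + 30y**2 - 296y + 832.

y - 4

By polynomial division,
  y**4 + 11y**3 + 117y**2 + 139y - 3388 = (-(1/2)y - 13)(-2y**3 + 30y**2 - 296y + 832) + (359y**2 - 3293y + 7428)
  -2y**3 + 30y**2 - 296y + 832 = (-(2/359)y + 4184/128881)(359y**2 - 3293y + 7428) + (-(19037560/128881)y + 76150240/128881)
  359y**2 - 3293y + 7428 = (-(46268279/19037560)y + 239332017/19037560)(-(19037560/128881)y + 76150240/128881) + (0)
Last nonzero remainder: -(19037560/128881)y + 76150240/128881. Dividing through by -19037560/128881 gives the monic gcd y - 4.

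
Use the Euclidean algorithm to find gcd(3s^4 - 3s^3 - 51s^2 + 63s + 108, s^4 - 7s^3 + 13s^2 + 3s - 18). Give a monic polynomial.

s^3 - 5s^2 + 3s + 9

Apply the Euclidean algorithm:
  3s^4 - 3s^3 - 51s^2 + 63s + 108 = (3)(s^4 - 7s^3 + 13s^2 + 3s - 18) + (18s^3 - 90s^2 + 54s + 162)
  s^4 - 7s^3 + 13s^2 + 3s - 18 = ((1/18)s - 1/9)(18s^3 - 90s^2 + 54s + 162) + (0)
Last nonzero remainder: 18s^3 - 90s^2 + 54s + 162. Dividing through by 18 gives the monic gcd s^3 - 5s^2 + 3s + 9.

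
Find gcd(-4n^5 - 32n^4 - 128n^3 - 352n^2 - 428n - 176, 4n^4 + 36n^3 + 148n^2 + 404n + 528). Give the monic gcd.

Euclidean algorithm in ℚ[n]:
  -4n^5 - 32n^4 - 128n^3 - 352n^2 - 428n - 176 = (-n + 1)(4n^4 + 36n^3 + 148n^2 + 404n + 528) + (-16n^3 - 96n^2 - 304n - 704)
  4n^4 + 36n^3 + 148n^2 + 404n + 528 = (-(1/4)n - 3/4)(-16n^3 - 96n^2 - 304n - 704) + (0)
Last nonzero remainder: -16n^3 - 96n^2 - 304n - 704. Dividing through by -16 gives the monic gcd n^3 + 6n^2 + 19n + 44.

n^3 + 6n^2 + 19n + 44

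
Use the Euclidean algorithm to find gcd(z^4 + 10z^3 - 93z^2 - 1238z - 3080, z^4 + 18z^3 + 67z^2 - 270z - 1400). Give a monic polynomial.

z^2 + 17z + 70

Repeated division with remainder:
  z^4 + 10z^3 - 93z^2 - 1238z - 3080 = (z^4 + 18z^3 + 67z^2 - 270z - 1400) + (-8z^3 - 160z^2 - 968z - 1680)
  z^4 + 18z^3 + 67z^2 - 270z - 1400 = (-(1/8)z + 1/4)(-8z^3 - 160z^2 - 968z - 1680) + (-14z^2 - 238z - 980)
  -8z^3 - 160z^2 - 968z - 1680 = ((4/7)z + 12/7)(-14z^2 - 238z - 980) + (0)
Last nonzero remainder: -14z^2 - 238z - 980. Dividing through by -14 gives the monic gcd z^2 + 17z + 70.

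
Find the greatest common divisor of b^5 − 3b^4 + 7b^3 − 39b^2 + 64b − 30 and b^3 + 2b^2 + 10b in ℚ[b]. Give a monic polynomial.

By polynomial division,
  b^5 − 3b^4 + 7b^3 − 39b^2 + 64b − 30 = (b^2 − 5b + 7)(b^3 + 2b^2 + 10b) + (−3b^2 − 6b − 30)
  b^3 + 2b^2 + 10b = (−(1/3)b)(−3b^2 − 6b − 30) + (0)
Last nonzero remainder: −3b^2 − 6b − 30. Dividing through by −3 gives the monic gcd b^2 + 2b + 10.

b^2 + 2b + 10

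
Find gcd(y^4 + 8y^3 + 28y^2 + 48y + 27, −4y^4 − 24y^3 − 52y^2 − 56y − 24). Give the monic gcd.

By polynomial division,
  y^4 + 8y^3 + 28y^2 + 48y + 27 = (−1/4)(−4y^4 − 24y^3 − 52y^2 − 56y − 24) + (2y^3 + 15y^2 + 34y + 21)
  −4y^4 − 24y^3 − 52y^2 − 56y − 24 = (−2y + 3)(2y^3 + 15y^2 + 34y + 21) + (−29y^2 − 116y − 87)
  2y^3 + 15y^2 + 34y + 21 = (−(2/29)y − 7/29)(−29y^2 − 116y − 87) + (0)
Last nonzero remainder: −29y^2 − 116y − 87. Dividing through by −29 gives the monic gcd y^2 + 4y + 3.

y^2 + 4y + 3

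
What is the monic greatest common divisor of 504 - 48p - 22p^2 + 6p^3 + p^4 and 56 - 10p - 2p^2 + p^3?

Apply the Euclidean algorithm:
  p^4 + 6p^3 - 22p^2 - 48p + 504 = (p + 8)(p^3 - 2p^2 - 10p + 56) + (4p^2 - 24p + 56)
  p^3 - 2p^2 - 10p + 56 = ((1/4)p + 1)(4p^2 - 24p + 56) + (0)
Last nonzero remainder: 4p^2 - 24p + 56. Dividing through by 4 gives the monic gcd p^2 - 6p + 14.

14 - 6p + p^2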